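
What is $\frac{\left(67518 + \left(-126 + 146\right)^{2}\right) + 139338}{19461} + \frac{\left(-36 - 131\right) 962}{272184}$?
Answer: $\frac{8880879935}{882828804} \approx 10.06$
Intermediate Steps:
$\frac{\left(67518 + \left(-126 + 146\right)^{2}\right) + 139338}{19461} + \frac{\left(-36 - 131\right) 962}{272184} = \left(\left(67518 + 20^{2}\right) + 139338\right) \frac{1}{19461} + \left(-167\right) 962 \cdot \frac{1}{272184} = \left(\left(67518 + 400\right) + 139338\right) \frac{1}{19461} - \frac{80327}{136092} = \left(67918 + 139338\right) \frac{1}{19461} - \frac{80327}{136092} = 207256 \cdot \frac{1}{19461} - \frac{80327}{136092} = \frac{207256}{19461} - \frac{80327}{136092} = \frac{8880879935}{882828804}$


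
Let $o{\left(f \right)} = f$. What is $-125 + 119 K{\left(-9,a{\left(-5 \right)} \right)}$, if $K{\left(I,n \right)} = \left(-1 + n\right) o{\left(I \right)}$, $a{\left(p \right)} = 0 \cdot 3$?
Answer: $946$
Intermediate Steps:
$a{\left(p \right)} = 0$
$K{\left(I,n \right)} = I \left(-1 + n\right)$ ($K{\left(I,n \right)} = \left(-1 + n\right) I = I \left(-1 + n\right)$)
$-125 + 119 K{\left(-9,a{\left(-5 \right)} \right)} = -125 + 119 \left(- 9 \left(-1 + 0\right)\right) = -125 + 119 \left(\left(-9\right) \left(-1\right)\right) = -125 + 119 \cdot 9 = -125 + 1071 = 946$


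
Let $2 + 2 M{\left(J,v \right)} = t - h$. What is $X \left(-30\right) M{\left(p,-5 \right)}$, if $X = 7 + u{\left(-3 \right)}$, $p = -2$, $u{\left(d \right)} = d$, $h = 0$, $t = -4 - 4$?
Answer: $600$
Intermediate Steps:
$t = -8$
$M{\left(J,v \right)} = -5$ ($M{\left(J,v \right)} = -1 + \frac{-8 - 0}{2} = -1 + \frac{-8 + 0}{2} = -1 + \frac{1}{2} \left(-8\right) = -1 - 4 = -5$)
$X = 4$ ($X = 7 - 3 = 4$)
$X \left(-30\right) M{\left(p,-5 \right)} = 4 \left(-30\right) \left(-5\right) = \left(-120\right) \left(-5\right) = 600$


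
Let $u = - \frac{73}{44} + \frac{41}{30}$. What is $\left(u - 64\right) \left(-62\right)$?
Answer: $\frac{1315423}{330} \approx 3986.1$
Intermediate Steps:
$u = - \frac{193}{660}$ ($u = \left(-73\right) \frac{1}{44} + 41 \cdot \frac{1}{30} = - \frac{73}{44} + \frac{41}{30} = - \frac{193}{660} \approx -0.29242$)
$\left(u - 64\right) \left(-62\right) = \left(- \frac{193}{660} - 64\right) \left(-62\right) = \left(- \frac{42433}{660}\right) \left(-62\right) = \frac{1315423}{330}$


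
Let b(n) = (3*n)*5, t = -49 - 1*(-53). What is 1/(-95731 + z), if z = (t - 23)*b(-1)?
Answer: -1/95446 ≈ -1.0477e-5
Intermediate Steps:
t = 4 (t = -49 + 53 = 4)
b(n) = 15*n
z = 285 (z = (4 - 23)*(15*(-1)) = -19*(-15) = 285)
1/(-95731 + z) = 1/(-95731 + 285) = 1/(-95446) = -1/95446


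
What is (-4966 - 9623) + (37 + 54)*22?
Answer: -12587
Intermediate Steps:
(-4966 - 9623) + (37 + 54)*22 = -14589 + 91*22 = -14589 + 2002 = -12587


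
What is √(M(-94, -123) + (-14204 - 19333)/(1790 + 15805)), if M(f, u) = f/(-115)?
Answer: I*√1497921/1173 ≈ 1.0434*I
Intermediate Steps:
M(f, u) = -f/115 (M(f, u) = f*(-1/115) = -f/115)
√(M(-94, -123) + (-14204 - 19333)/(1790 + 15805)) = √(-1/115*(-94) + (-14204 - 19333)/(1790 + 15805)) = √(94/115 - 33537/17595) = √(94/115 - 33537*1/17595) = √(94/115 - 11179/5865) = √(-1277/1173) = I*√1497921/1173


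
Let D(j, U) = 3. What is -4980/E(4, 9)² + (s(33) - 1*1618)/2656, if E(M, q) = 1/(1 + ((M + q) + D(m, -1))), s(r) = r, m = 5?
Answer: -3822569905/2656 ≈ -1.4392e+6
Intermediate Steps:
E(M, q) = 1/(4 + M + q) (E(M, q) = 1/(1 + ((M + q) + 3)) = 1/(1 + (3 + M + q)) = 1/(4 + M + q))
-4980/E(4, 9)² + (s(33) - 1*1618)/2656 = -4980*(4 + 4 + 9)² + (33 - 1*1618)/2656 = -4980/((1/17)²) + (33 - 1618)*(1/2656) = -4980/((1/17)²) - 1585*1/2656 = -4980/1/289 - 1585/2656 = -4980*289 - 1585/2656 = -1439220 - 1585/2656 = -3822569905/2656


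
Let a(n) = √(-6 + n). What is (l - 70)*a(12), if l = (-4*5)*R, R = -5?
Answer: 30*√6 ≈ 73.485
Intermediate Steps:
l = 100 (l = -4*5*(-5) = -20*(-5) = 100)
(l - 70)*a(12) = (100 - 70)*√(-6 + 12) = 30*√6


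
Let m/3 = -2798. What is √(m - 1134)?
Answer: 2*I*√2382 ≈ 97.611*I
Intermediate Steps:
m = -8394 (m = 3*(-2798) = -8394)
√(m - 1134) = √(-8394 - 1134) = √(-9528) = 2*I*√2382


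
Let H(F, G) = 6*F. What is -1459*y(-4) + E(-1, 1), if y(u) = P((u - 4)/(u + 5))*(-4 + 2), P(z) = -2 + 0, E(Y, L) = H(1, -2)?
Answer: -5830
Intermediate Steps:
E(Y, L) = 6 (E(Y, L) = 6*1 = 6)
P(z) = -2
y(u) = 4 (y(u) = -2*(-4 + 2) = -2*(-2) = 4)
-1459*y(-4) + E(-1, 1) = -1459*4 + 6 = -5836 + 6 = -5830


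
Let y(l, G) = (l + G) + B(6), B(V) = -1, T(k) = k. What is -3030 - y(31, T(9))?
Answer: -3069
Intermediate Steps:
y(l, G) = -1 + G + l (y(l, G) = (l + G) - 1 = (G + l) - 1 = -1 + G + l)
-3030 - y(31, T(9)) = -3030 - (-1 + 9 + 31) = -3030 - 1*39 = -3030 - 39 = -3069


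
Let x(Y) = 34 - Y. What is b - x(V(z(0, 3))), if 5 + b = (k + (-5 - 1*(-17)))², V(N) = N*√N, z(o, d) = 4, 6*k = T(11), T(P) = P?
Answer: 5773/36 ≈ 160.36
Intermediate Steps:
k = 11/6 (k = (⅙)*11 = 11/6 ≈ 1.8333)
V(N) = N^(3/2)
b = 6709/36 (b = -5 + (11/6 + (-5 - 1*(-17)))² = -5 + (11/6 + (-5 + 17))² = -5 + (11/6 + 12)² = -5 + (83/6)² = -5 + 6889/36 = 6709/36 ≈ 186.36)
b - x(V(z(0, 3))) = 6709/36 - (34 - 4^(3/2)) = 6709/36 - (34 - 1*8) = 6709/36 - (34 - 8) = 6709/36 - 1*26 = 6709/36 - 26 = 5773/36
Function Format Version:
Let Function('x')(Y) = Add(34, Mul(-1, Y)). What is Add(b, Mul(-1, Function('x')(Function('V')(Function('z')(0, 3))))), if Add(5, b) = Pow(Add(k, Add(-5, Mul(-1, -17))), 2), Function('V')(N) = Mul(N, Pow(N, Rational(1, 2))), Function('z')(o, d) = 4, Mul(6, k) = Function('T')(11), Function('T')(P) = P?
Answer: Rational(5773, 36) ≈ 160.36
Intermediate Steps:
k = Rational(11, 6) (k = Mul(Rational(1, 6), 11) = Rational(11, 6) ≈ 1.8333)
Function('V')(N) = Pow(N, Rational(3, 2))
b = Rational(6709, 36) (b = Add(-5, Pow(Add(Rational(11, 6), Add(-5, Mul(-1, -17))), 2)) = Add(-5, Pow(Add(Rational(11, 6), Add(-5, 17)), 2)) = Add(-5, Pow(Add(Rational(11, 6), 12), 2)) = Add(-5, Pow(Rational(83, 6), 2)) = Add(-5, Rational(6889, 36)) = Rational(6709, 36) ≈ 186.36)
Add(b, Mul(-1, Function('x')(Function('V')(Function('z')(0, 3))))) = Add(Rational(6709, 36), Mul(-1, Add(34, Mul(-1, Pow(4, Rational(3, 2)))))) = Add(Rational(6709, 36), Mul(-1, Add(34, Mul(-1, 8)))) = Add(Rational(6709, 36), Mul(-1, Add(34, -8))) = Add(Rational(6709, 36), Mul(-1, 26)) = Add(Rational(6709, 36), -26) = Rational(5773, 36)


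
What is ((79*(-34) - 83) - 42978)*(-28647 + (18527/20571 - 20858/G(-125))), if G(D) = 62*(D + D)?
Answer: 69637562820482709/53141750 ≈ 1.3104e+9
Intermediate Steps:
G(D) = 124*D (G(D) = 62*(2*D) = 124*D)
((79*(-34) - 83) - 42978)*(-28647 + (18527/20571 - 20858/G(-125))) = ((79*(-34) - 83) - 42978)*(-28647 + (18527/20571 - 20858/(124*(-125)))) = ((-2686 - 83) - 42978)*(-28647 + (18527*(1/20571) - 20858/(-15500))) = (-2769 - 42978)*(-28647 + (18527/20571 - 20858*(-1/15500))) = -45747*(-28647 + (18527/20571 + 10429/7750)) = -45747*(-28647 + 358119209/159425250) = -45747*(-4566697017541/159425250) = 69637562820482709/53141750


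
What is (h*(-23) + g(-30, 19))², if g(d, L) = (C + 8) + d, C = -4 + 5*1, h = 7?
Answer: 33124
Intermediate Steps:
C = 1 (C = -4 + 5 = 1)
g(d, L) = 9 + d (g(d, L) = (1 + 8) + d = 9 + d)
(h*(-23) + g(-30, 19))² = (7*(-23) + (9 - 30))² = (-161 - 21)² = (-182)² = 33124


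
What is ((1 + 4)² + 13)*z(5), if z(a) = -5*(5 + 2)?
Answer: -1330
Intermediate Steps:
z(a) = -35 (z(a) = -5*7 = -35)
((1 + 4)² + 13)*z(5) = ((1 + 4)² + 13)*(-35) = (5² + 13)*(-35) = (25 + 13)*(-35) = 38*(-35) = -1330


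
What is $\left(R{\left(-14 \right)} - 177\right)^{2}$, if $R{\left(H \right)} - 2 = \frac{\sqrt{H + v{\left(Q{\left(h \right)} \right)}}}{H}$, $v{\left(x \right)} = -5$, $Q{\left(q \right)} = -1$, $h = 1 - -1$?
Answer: $\frac{\left(2450 + i \sqrt{19}\right)^{2}}{196} \approx 30625.0 + 108.97 i$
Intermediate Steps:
$h = 2$ ($h = 1 + 1 = 2$)
$R{\left(H \right)} = 2 + \frac{\sqrt{-5 + H}}{H}$ ($R{\left(H \right)} = 2 + \frac{\sqrt{H - 5}}{H} = 2 + \frac{\sqrt{-5 + H}}{H}$)
$\left(R{\left(-14 \right)} - 177\right)^{2} = \left(\left(2 + \frac{\sqrt{-5 - 14}}{-14}\right) - 177\right)^{2} = \left(\left(2 - \frac{\sqrt{-19}}{14}\right) - 177\right)^{2} = \left(\left(2 - \frac{i \sqrt{19}}{14}\right) - 177\right)^{2} = \left(-175 - \frac{i \sqrt{19}}{14}\right)^{2}$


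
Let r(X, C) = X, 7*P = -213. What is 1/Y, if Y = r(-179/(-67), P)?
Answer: 67/179 ≈ 0.37430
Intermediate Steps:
P = -213/7 (P = (⅐)*(-213) = -213/7 ≈ -30.429)
Y = 179/67 (Y = -179/(-67) = -179*(-1/67) = 179/67 ≈ 2.6716)
1/Y = 1/(179/67) = 67/179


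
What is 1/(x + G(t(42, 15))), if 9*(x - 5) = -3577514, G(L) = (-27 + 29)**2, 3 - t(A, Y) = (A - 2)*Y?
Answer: -9/3577433 ≈ -2.5158e-6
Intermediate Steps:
t(A, Y) = 3 - Y*(-2 + A) (t(A, Y) = 3 - (A - 2)*Y = 3 - (-2 + A)*Y = 3 - Y*(-2 + A))
G(L) = 4 (G(L) = 2**2 = 4)
x = -3577469/9 (x = 5 + (1/9)*(-3577514) = 5 - 3577514/9 = -3577469/9 ≈ -3.9750e+5)
1/(x + G(t(42, 15))) = 1/(-3577469/9 + 4) = 1/(-3577433/9) = -9/3577433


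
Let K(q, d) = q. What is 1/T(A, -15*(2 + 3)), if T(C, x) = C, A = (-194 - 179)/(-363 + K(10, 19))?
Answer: 353/373 ≈ 0.94638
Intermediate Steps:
A = 373/353 (A = (-194 - 179)/(-363 + 10) = -373/(-353) = -373*(-1/353) = 373/353 ≈ 1.0567)
1/T(A, -15*(2 + 3)) = 1/(373/353) = 353/373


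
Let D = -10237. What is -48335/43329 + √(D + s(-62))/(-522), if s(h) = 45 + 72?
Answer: -48335/43329 - I*√2530/261 ≈ -1.1155 - 0.19272*I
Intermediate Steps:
s(h) = 117
-48335/43329 + √(D + s(-62))/(-522) = -48335/43329 + √(-10237 + 117)/(-522) = -48335*1/43329 + √(-10120)*(-1/522) = -48335/43329 + (2*I*√2530)*(-1/522) = -48335/43329 - I*√2530/261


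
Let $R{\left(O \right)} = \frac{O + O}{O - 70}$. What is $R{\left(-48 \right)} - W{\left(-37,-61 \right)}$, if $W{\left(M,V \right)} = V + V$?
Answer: $\frac{7246}{59} \approx 122.81$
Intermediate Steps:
$W{\left(M,V \right)} = 2 V$
$R{\left(O \right)} = \frac{2 O}{-70 + O}$
$R{\left(-48 \right)} - W{\left(-37,-61 \right)} = 2 \left(-48\right) \frac{1}{-70 - 48} - 2 \left(-61\right) = 2 \left(-48\right) \frac{1}{-118} - -122 = 2 \left(-48\right) \left(- \frac{1}{118}\right) + 122 = \frac{48}{59} + 122 = \frac{7246}{59}$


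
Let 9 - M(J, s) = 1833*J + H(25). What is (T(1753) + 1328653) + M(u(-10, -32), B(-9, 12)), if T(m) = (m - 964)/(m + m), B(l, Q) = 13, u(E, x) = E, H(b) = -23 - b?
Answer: 4722723029/3506 ≈ 1.3470e+6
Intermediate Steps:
M(J, s) = 57 - 1833*J (M(J, s) = 9 - (1833*J + (-23 - 1*25)) = 9 - (1833*J + (-23 - 25)) = 9 - (1833*J - 48) = 9 - (-48 + 1833*J) = 9 + (48 - 1833*J) = 57 - 1833*J)
T(m) = (-964 + m)/(2*m) (T(m) = (-964 + m)/((2*m)) = (-964 + m)*(1/(2*m)) = (-964 + m)/(2*m))
(T(1753) + 1328653) + M(u(-10, -32), B(-9, 12)) = ((1/2)*(-964 + 1753)/1753 + 1328653) + (57 - 1833*(-10)) = ((1/2)*(1/1753)*789 + 1328653) + (57 + 18330) = (789/3506 + 1328653) + 18387 = 4658258207/3506 + 18387 = 4722723029/3506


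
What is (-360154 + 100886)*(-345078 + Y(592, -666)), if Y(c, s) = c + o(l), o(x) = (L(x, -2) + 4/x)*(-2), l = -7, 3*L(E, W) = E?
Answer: 1875566490512/21 ≈ 8.9313e+10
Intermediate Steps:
L(E, W) = E/3
o(x) = -8/x - 2*x/3 (o(x) = (x/3 + 4/x)*(-2) = (4/x + x/3)*(-2) = -8/x - 2*x/3)
Y(c, s) = 122/21 + c (Y(c, s) = c + (-8/(-7) - 2/3*(-7)) = c + (-8*(-1/7) + 14/3) = c + (8/7 + 14/3) = c + 122/21 = 122/21 + c)
(-360154 + 100886)*(-345078 + Y(592, -666)) = (-360154 + 100886)*(-345078 + (122/21 + 592)) = -259268*(-345078 + 12554/21) = -259268*(-7234084/21) = 1875566490512/21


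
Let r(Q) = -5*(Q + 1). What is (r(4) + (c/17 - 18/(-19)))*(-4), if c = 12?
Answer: 30164/323 ≈ 93.387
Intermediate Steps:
r(Q) = -5 - 5*Q (r(Q) = -5*(1 + Q) = -5 - 5*Q)
(r(4) + (c/17 - 18/(-19)))*(-4) = ((-5 - 5*4) + (12/17 - 18/(-19)))*(-4) = ((-5 - 20) + (12*(1/17) - 18*(-1/19)))*(-4) = (-25 + (12/17 + 18/19))*(-4) = (-25 + 534/323)*(-4) = -7541/323*(-4) = 30164/323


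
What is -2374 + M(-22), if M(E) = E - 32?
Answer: -2428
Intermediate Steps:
M(E) = -32 + E
-2374 + M(-22) = -2374 + (-32 - 22) = -2374 - 54 = -2428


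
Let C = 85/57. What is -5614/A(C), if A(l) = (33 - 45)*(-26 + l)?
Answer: -53333/2794 ≈ -19.088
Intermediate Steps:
C = 85/57 (C = 85*(1/57) = 85/57 ≈ 1.4912)
A(l) = 312 - 12*l (A(l) = -12*(-26 + l) = 312 - 12*l)
-5614/A(C) = -5614/(312 - 12*85/57) = -5614/(312 - 340/19) = -5614/5588/19 = -5614*19/5588 = -53333/2794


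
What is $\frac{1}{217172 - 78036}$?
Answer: $\frac{1}{139136} \approx 7.1872 \cdot 10^{-6}$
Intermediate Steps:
$\frac{1}{217172 - 78036} = \frac{1}{139136}$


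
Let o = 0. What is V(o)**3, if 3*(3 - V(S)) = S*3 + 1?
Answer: 512/27 ≈ 18.963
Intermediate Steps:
V(S) = 8/3 - S (V(S) = 3 - (S*3 + 1)/3 = 3 - (3*S + 1)/3 = 3 - (1 + 3*S)/3 = 3 + (-1/3 - S) = 8/3 - S)
V(o)**3 = (8/3 - 1*0)**3 = (8/3 + 0)**3 = (8/3)**3 = 512/27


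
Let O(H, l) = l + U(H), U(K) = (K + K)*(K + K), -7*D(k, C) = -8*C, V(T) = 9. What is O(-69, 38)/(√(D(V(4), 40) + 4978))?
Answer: 9541*√246162/17583 ≈ 269.22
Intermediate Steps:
D(k, C) = 8*C/7 (D(k, C) = -(-8)*C/7 = 8*C/7)
U(K) = 4*K² (U(K) = (2*K)*(2*K) = 4*K²)
O(H, l) = l + 4*H²
O(-69, 38)/(√(D(V(4), 40) + 4978)) = (38 + 4*(-69)²)/(√((8/7)*40 + 4978)) = (38 + 4*4761)/(√(320/7 + 4978)) = (38 + 19044)/(√(35166/7)) = 19082/((√246162/7)) = 19082*(√246162/35166) = 9541*√246162/17583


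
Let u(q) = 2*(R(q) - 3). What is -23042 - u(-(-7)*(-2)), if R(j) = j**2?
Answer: -23428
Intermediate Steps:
u(q) = -6 + 2*q**2 (u(q) = 2*(q**2 - 3) = 2*(-3 + q**2) = -6 + 2*q**2)
-23042 - u(-(-7)*(-2)) = -23042 - (-6 + 2*(-(-7)*(-2))**2) = -23042 - (-6 + 2*(-7*2)**2) = -23042 - (-6 + 2*(-14)**2) = -23042 - (-6 + 2*196) = -23042 - (-6 + 392) = -23042 - 1*386 = -23042 - 386 = -23428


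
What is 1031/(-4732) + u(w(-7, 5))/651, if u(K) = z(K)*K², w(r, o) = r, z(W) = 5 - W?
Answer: 100535/146692 ≈ 0.68535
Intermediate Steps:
u(K) = K²*(5 - K) (u(K) = (5 - K)*K² = K²*(5 - K))
1031/(-4732) + u(w(-7, 5))/651 = 1031/(-4732) + ((-7)²*(5 - 1*(-7)))/651 = 1031*(-1/4732) + (49*(5 + 7))*(1/651) = -1031/4732 + (49*12)*(1/651) = -1031/4732 + 588*(1/651) = -1031/4732 + 28/31 = 100535/146692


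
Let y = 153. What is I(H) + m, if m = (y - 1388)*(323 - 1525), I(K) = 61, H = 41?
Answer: 1484531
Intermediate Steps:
m = 1484470 (m = (153 - 1388)*(323 - 1525) = -1235*(-1202) = 1484470)
I(H) + m = 61 + 1484470 = 1484531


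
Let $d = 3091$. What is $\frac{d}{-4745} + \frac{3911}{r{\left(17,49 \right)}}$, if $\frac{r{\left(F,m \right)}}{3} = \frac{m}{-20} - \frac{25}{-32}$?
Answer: $- \frac{2971707091}{3800745} \approx -781.88$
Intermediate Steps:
$r{\left(F,m \right)} = \frac{75}{32} - \frac{3 m}{20}$ ($r{\left(F,m \right)} = 3 \left(\frac{m}{-20} - \frac{25}{-32}\right) = 3 \left(m \left(- \frac{1}{20}\right) - - \frac{25}{32}\right) = 3 \left(- \frac{m}{20} + \frac{25}{32}\right) = 3 \left(\frac{25}{32} - \frac{m}{20}\right) = \frac{75}{32} - \frac{3 m}{20}$)
$\frac{d}{-4745} + \frac{3911}{r{\left(17,49 \right)}} = \frac{3091}{-4745} + \frac{3911}{\frac{75}{32} - \frac{147}{20}} = 3091 \left(- \frac{1}{4745}\right) + \frac{3911}{\frac{75}{32} - \frac{147}{20}} = - \frac{3091}{4745} + \frac{3911}{- \frac{801}{160}} = - \frac{3091}{4745} + 3911 \left(- \frac{160}{801}\right) = - \frac{3091}{4745} - \frac{625760}{801} = - \frac{2971707091}{3800745}$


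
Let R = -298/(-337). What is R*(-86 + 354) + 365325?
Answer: 123194389/337 ≈ 3.6556e+5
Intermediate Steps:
R = 298/337 (R = -298*(-1/337) = 298/337 ≈ 0.88427)
R*(-86 + 354) + 365325 = 298*(-86 + 354)/337 + 365325 = (298/337)*268 + 365325 = 79864/337 + 365325 = 123194389/337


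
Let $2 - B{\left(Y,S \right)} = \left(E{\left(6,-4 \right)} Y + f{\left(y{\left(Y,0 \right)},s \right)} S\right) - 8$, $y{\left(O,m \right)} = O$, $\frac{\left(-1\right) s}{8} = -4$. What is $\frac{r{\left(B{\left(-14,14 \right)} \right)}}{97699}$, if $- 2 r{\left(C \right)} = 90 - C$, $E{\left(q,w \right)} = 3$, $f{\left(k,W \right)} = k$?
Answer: $\frac{79}{97699} \approx 0.00080861$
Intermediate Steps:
$s = 32$ ($s = \left(-8\right) \left(-4\right) = 32$)
$B{\left(Y,S \right)} = 10 - 3 Y - S Y$ ($B{\left(Y,S \right)} = 2 - \left(\left(3 Y + Y S\right) - 8\right) = 2 - \left(\left(3 Y + S Y\right) - 8\right) = 2 - \left(-8 + 3 Y + S Y\right) = 10 - 3 Y - S Y$)
$r{\left(C \right)} = -45 + \frac{C}{2}$ ($r{\left(C \right)} = - \frac{90 - C}{2} = -45 + \frac{C}{2}$)
$\frac{r{\left(B{\left(-14,14 \right)} \right)}}{97699} = \frac{-45 + \frac{10 - -42 - 14 \left(-14\right)}{2}}{97699} = \left(-45 + \frac{10 + 42 + 196}{2}\right) \frac{1}{97699} = \left(-45 + \frac{1}{2} \cdot 248\right) \frac{1}{97699} = \left(-45 + 124\right) \frac{1}{97699} = 79 \cdot \frac{1}{97699} = \frac{79}{97699}$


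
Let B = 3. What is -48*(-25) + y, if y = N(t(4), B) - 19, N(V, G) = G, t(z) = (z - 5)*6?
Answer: 1184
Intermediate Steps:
t(z) = -30 + 6*z (t(z) = (-5 + z)*6 = -30 + 6*z)
y = -16 (y = 3 - 19 = -16)
-48*(-25) + y = -48*(-25) - 16 = 1200 - 16 = 1184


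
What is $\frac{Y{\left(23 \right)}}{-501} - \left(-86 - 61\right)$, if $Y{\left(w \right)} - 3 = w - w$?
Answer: $\frac{24548}{167} \approx 146.99$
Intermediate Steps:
$Y{\left(w \right)} = 3$ ($Y{\left(w \right)} = 3 + \left(w - w\right) = 3 + 0 = 3$)
$\frac{Y{\left(23 \right)}}{-501} - \left(-86 - 61\right) = \frac{3}{-501} - \left(-86 - 61\right) = 3 \left(- \frac{1}{501}\right) - \left(-86 - 61\right) = - \frac{1}{167} - -147 = - \frac{1}{167} + 147 = \frac{24548}{167}$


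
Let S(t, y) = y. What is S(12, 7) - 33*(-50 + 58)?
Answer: -257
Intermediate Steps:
S(12, 7) - 33*(-50 + 58) = 7 - 33*(-50 + 58) = 7 - 33*8 = 7 - 264 = -257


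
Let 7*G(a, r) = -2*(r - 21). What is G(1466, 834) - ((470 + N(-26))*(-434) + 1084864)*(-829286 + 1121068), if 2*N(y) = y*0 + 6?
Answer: -1796523367494/7 ≈ -2.5665e+11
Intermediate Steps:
N(y) = 3 (N(y) = (y*0 + 6)/2 = (0 + 6)/2 = (½)*6 = 3)
G(a, r) = 6 - 2*r/7 (G(a, r) = (-2*(r - 21))/7 = (-2*(-21 + r))/7 = (42 - 2*r)/7 = 6 - 2*r/7)
G(1466, 834) - ((470 + N(-26))*(-434) + 1084864)*(-829286 + 1121068) = (6 - 2/7*834) - ((470 + 3)*(-434) + 1084864)*(-829286 + 1121068) = (6 - 1668/7) - (473*(-434) + 1084864)*291782 = -1626/7 - (-205282 + 1084864)*291782 = -1626/7 - 879582*291782 = -1626/7 - 1*256646195124 = -1626/7 - 256646195124 = -1796523367494/7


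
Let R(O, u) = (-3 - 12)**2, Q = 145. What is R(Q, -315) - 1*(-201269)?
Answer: 201494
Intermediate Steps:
R(O, u) = 225 (R(O, u) = (-15)**2 = 225)
R(Q, -315) - 1*(-201269) = 225 - 1*(-201269) = 225 + 201269 = 201494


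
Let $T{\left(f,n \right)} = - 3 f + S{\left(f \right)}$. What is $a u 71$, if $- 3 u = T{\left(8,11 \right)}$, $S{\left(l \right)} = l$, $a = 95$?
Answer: $\frac{107920}{3} \approx 35973.0$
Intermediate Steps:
$T{\left(f,n \right)} = - 2 f$ ($T{\left(f,n \right)} = - 3 f + f = - 2 f$)
$u = \frac{16}{3}$ ($u = - \frac{\left(-2\right) 8}{3} = \left(- \frac{1}{3}\right) \left(-16\right) = \frac{16}{3} \approx 5.3333$)
$a u 71 = 95 \cdot \frac{16}{3} \cdot 71 = \frac{1520}{3} \cdot 71 = \frac{107920}{3}$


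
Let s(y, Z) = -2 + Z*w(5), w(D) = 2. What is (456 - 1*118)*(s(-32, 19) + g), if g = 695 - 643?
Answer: 29744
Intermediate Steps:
s(y, Z) = -2 + 2*Z (s(y, Z) = -2 + Z*2 = -2 + 2*Z)
g = 52
(456 - 1*118)*(s(-32, 19) + g) = (456 - 1*118)*((-2 + 2*19) + 52) = (456 - 118)*((-2 + 38) + 52) = 338*(36 + 52) = 338*88 = 29744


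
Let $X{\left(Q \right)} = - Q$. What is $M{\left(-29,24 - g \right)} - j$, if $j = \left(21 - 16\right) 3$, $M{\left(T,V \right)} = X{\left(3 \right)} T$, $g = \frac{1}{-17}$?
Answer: $72$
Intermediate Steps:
$g = - \frac{1}{17} \approx -0.058824$
$M{\left(T,V \right)} = - 3 T$ ($M{\left(T,V \right)} = \left(-1\right) 3 T = - 3 T$)
$j = 15$ ($j = 5 \cdot 3 = 15$)
$M{\left(-29,24 - g \right)} - j = \left(-3\right) \left(-29\right) - 15 = 87 - 15 = 72$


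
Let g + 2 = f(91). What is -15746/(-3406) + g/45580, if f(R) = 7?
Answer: 71771971/15524548 ≈ 4.6231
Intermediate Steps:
g = 5 (g = -2 + 7 = 5)
-15746/(-3406) + g/45580 = -15746/(-3406) + 5/45580 = -15746*(-1/3406) + 5*(1/45580) = 7873/1703 + 1/9116 = 71771971/15524548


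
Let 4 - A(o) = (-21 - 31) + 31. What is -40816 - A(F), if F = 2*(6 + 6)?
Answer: -40841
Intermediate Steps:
F = 24 (F = 2*12 = 24)
A(o) = 25 (A(o) = 4 - ((-21 - 31) + 31) = 4 - (-52 + 31) = 4 - 1*(-21) = 4 + 21 = 25)
-40816 - A(F) = -40816 - 1*25 = -40816 - 25 = -40841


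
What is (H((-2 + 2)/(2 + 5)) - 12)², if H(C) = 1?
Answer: 121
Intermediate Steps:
(H((-2 + 2)/(2 + 5)) - 12)² = (1 - 12)² = (-11)² = 121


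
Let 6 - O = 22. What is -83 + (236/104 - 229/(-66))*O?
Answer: -74999/429 ≈ -174.82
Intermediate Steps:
O = -16 (O = 6 - 1*22 = 6 - 22 = -16)
-83 + (236/104 - 229/(-66))*O = -83 + (236/104 - 229/(-66))*(-16) = -83 + (236*(1/104) - 229*(-1/66))*(-16) = -83 + (59/26 + 229/66)*(-16) = -83 + (2462/429)*(-16) = -83 - 39392/429 = -74999/429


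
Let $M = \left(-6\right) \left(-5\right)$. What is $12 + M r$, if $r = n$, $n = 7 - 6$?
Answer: $42$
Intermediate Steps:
$n = 1$ ($n = 7 - 6 = 1$)
$r = 1$
$M = 30$
$12 + M r = 12 + 30 \cdot 1 = 12 + 30 = 42$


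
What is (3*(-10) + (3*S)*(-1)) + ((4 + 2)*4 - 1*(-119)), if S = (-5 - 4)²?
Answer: -130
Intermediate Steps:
S = 81 (S = (-9)² = 81)
(3*(-10) + (3*S)*(-1)) + ((4 + 2)*4 - 1*(-119)) = (3*(-10) + (3*81)*(-1)) + ((4 + 2)*4 - 1*(-119)) = (-30 + 243*(-1)) + (6*4 + 119) = (-30 - 243) + (24 + 119) = -273 + 143 = -130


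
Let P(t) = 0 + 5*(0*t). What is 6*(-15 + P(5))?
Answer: -90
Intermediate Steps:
P(t) = 0 (P(t) = 0 + 5*0 = 0 + 0 = 0)
6*(-15 + P(5)) = 6*(-15 + 0) = 6*(-15) = -90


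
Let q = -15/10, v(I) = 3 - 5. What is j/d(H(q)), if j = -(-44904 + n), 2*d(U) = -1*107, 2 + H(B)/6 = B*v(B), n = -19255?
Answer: -128318/107 ≈ -1199.2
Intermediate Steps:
v(I) = -2
q = -3/2 (q = -15*⅒ = -3/2 ≈ -1.5000)
H(B) = -12 - 12*B (H(B) = -12 + 6*(B*(-2)) = -12 + 6*(-2*B) = -12 - 12*B)
d(U) = -107/2 (d(U) = (-1*107)/2 = (½)*(-107) = -107/2)
j = 64159 (j = -(-44904 - 19255) = -1*(-64159) = 64159)
j/d(H(q)) = 64159/(-107/2) = 64159*(-2/107) = -128318/107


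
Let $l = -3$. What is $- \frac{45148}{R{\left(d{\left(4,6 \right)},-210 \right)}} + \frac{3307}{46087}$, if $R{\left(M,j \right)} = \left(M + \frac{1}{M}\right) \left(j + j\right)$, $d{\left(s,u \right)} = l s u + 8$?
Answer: $- \frac{1874656013}{1166231535} \approx -1.6074$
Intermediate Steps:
$d{\left(s,u \right)} = 8 - 3 s u$ ($d{\left(s,u \right)} = - 3 s u + 8 = 8 - 3 s u$)
$R{\left(M,j \right)} = 2 j \left(M + \frac{1}{M}\right)$ ($R{\left(M,j \right)} = \left(M + \frac{1}{M}\right) 2 j = 2 j \left(M + \frac{1}{M}\right)$)
$- \frac{45148}{R{\left(d{\left(4,6 \right)},-210 \right)}} + \frac{3307}{46087} = - \frac{45148}{2 \left(-210\right) \frac{1}{8 - 12 \cdot 6} \left(1 + \left(8 - 12 \cdot 6\right)^{2}\right)} + \frac{3307}{46087} = - \frac{45148}{2 \left(-210\right) \frac{1}{8 - 72} \left(1 + \left(8 - 72\right)^{2}\right)} + 3307 \cdot \frac{1}{46087} = - \frac{45148}{2 \left(-210\right) \frac{1}{-64} \left(1 + \left(-64\right)^{2}\right)} + \frac{3307}{46087} = - \frac{45148}{2 \left(-210\right) \left(- \frac{1}{64}\right) \left(1 + 4096\right)} + \frac{3307}{46087} = - \frac{45148}{2 \left(-210\right) \left(- \frac{1}{64}\right) 4097} + \frac{3307}{46087} = - \frac{45148}{\frac{430185}{16}} + \frac{3307}{46087} = \left(-45148\right) \frac{16}{430185} + \frac{3307}{46087} = - \frac{722368}{430185} + \frac{3307}{46087} = - \frac{1874656013}{1166231535}$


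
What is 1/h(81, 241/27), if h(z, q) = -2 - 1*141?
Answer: -1/143 ≈ -0.0069930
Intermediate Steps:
h(z, q) = -143 (h(z, q) = -2 - 141 = -143)
1/h(81, 241/27) = 1/(-143) = -1/143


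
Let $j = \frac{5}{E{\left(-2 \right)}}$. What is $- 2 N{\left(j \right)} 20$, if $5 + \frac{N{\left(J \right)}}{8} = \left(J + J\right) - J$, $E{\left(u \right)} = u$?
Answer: $2400$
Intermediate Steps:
$j = - \frac{5}{2}$ ($j = \frac{5}{-2} = 5 \left(- \frac{1}{2}\right) = - \frac{5}{2} \approx -2.5$)
$N{\left(J \right)} = -40 + 8 J$ ($N{\left(J \right)} = -40 + 8 \left(\left(J + J\right) - J\right) = -40 + 8 \left(2 J - J\right) = -40 + 8 J$)
$- 2 N{\left(j \right)} 20 = - 2 \left(-40 + 8 \left(- \frac{5}{2}\right)\right) 20 = - 2 \left(-40 - 20\right) 20 = \left(-2\right) \left(-60\right) 20 = 120 \cdot 20 = 2400$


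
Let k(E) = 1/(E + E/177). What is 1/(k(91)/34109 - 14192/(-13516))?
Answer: 1866889329578/1960262019019 ≈ 0.95237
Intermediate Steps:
k(E) = 177/(178*E) (k(E) = 1/(E + E*(1/177)) = 1/(E + E/177) = 1/(178*E/177) = 177/(178*E))
1/(k(91)/34109 - 14192/(-13516)) = 1/(((177/178)/91)/34109 - 14192/(-13516)) = 1/(((177/178)*(1/91))*(1/34109) - 14192*(-1/13516)) = 1/((177/16198)*(1/34109) + 3548/3379) = 1/(177/552497582 + 3548/3379) = 1/(1960262019019/1866889329578) = 1866889329578/1960262019019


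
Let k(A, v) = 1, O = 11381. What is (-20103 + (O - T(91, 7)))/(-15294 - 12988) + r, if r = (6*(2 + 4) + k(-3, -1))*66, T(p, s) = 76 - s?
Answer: 69073435/28282 ≈ 2442.3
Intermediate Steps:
r = 2442 (r = (6*(2 + 4) + 1)*66 = (6*6 + 1)*66 = (36 + 1)*66 = 37*66 = 2442)
(-20103 + (O - T(91, 7)))/(-15294 - 12988) + r = (-20103 + (11381 - (76 - 1*7)))/(-15294 - 12988) + 2442 = (-20103 + (11381 - (76 - 7)))/(-28282) + 2442 = (-20103 + (11381 - 1*69))*(-1/28282) + 2442 = (-20103 + (11381 - 69))*(-1/28282) + 2442 = (-20103 + 11312)*(-1/28282) + 2442 = -8791*(-1/28282) + 2442 = 8791/28282 + 2442 = 69073435/28282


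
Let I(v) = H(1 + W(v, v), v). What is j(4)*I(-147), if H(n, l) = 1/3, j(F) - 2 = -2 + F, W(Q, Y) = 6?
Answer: 4/3 ≈ 1.3333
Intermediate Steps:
j(F) = F (j(F) = 2 + (-2 + F) = F)
H(n, l) = ⅓
I(v) = ⅓
j(4)*I(-147) = 4*(⅓) = 4/3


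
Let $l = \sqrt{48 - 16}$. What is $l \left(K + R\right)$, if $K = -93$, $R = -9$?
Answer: $- 408 \sqrt{2} \approx -577.0$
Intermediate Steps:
$l = 4 \sqrt{2}$ ($l = \sqrt{32} = 4 \sqrt{2} \approx 5.6569$)
$l \left(K + R\right) = 4 \sqrt{2} \left(-93 - 9\right) = 4 \sqrt{2} \left(-102\right) = - 408 \sqrt{2}$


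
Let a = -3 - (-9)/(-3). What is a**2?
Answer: 36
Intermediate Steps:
a = -6 (a = -3 - (-9)*(-1)/3 = -3 - 3*1 = -3 - 3 = -6)
a**2 = (-6)**2 = 36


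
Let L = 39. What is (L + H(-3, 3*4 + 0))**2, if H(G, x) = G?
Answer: 1296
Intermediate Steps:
(L + H(-3, 3*4 + 0))**2 = (39 - 3)**2 = 36**2 = 1296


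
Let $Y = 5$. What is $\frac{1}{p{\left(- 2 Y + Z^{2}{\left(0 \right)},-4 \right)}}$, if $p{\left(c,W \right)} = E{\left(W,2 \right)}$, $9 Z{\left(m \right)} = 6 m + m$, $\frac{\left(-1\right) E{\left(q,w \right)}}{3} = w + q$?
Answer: $\frac{1}{6} \approx 0.16667$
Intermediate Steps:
$E{\left(q,w \right)} = - 3 q - 3 w$ ($E{\left(q,w \right)} = - 3 \left(w + q\right) = - 3 \left(q + w\right) = - 3 q - 3 w$)
$Z{\left(m \right)} = \frac{7 m}{9}$ ($Z{\left(m \right)} = \frac{6 m + m}{9} = \frac{7 m}{9}$)
$p{\left(c,W \right)} = -6 - 3 W$ ($p{\left(c,W \right)} = - 3 W - 6 = -6 - 3 W$)
$\frac{1}{p{\left(- 2 Y + Z^{2}{\left(0 \right)},-4 \right)}} = \frac{1}{-6 - -12} = \frac{1}{-6 + 12} = \frac{1}{6}$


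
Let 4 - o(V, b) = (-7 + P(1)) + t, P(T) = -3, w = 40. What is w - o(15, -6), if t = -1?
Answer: 25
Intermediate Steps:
o(V, b) = 15 (o(V, b) = 4 - ((-7 - 3) - 1) = 4 - (-10 - 1) = 4 - 1*(-11) = 4 + 11 = 15)
w - o(15, -6) = 40 - 1*15 = 40 - 15 = 25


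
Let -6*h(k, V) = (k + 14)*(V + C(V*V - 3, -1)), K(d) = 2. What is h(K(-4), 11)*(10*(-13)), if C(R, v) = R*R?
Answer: 4830800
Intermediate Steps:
C(R, v) = R**2
h(k, V) = -(14 + k)*(V + (-3 + V**2)**2)/6 (h(k, V) = -(k + 14)*(V + (V*V - 3)**2)/6 = -(14 + k)*(V + (V**2 - 3)**2)/6 = -(14 + k)*(V + (-3 + V**2)**2)/6)
h(K(-4), 11)*(10*(-13)) = (-7/3*11 - 7*(-3 + 11**2)**2/3 - 1/6*11*2 - 1/6*2*(-3 + 11**2)**2)*(10*(-13)) = (-77/3 - 7*(-3 + 121)**2/3 - 11/3 - 1/6*2*(-3 + 121)**2)*(-130) = (-77/3 - 7/3*118**2 - 11/3 - 1/6*2*118**2)*(-130) = (-77/3 - 7/3*13924 - 11/3 - 1/6*2*13924)*(-130) = (-77/3 - 97468/3 - 11/3 - 13924/3)*(-130) = -37160*(-130) = 4830800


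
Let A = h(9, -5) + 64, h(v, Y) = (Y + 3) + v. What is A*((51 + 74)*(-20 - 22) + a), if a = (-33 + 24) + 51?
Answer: -369768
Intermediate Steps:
h(v, Y) = 3 + Y + v (h(v, Y) = (3 + Y) + v = 3 + Y + v)
A = 71 (A = (3 - 5 + 9) + 64 = 7 + 64 = 71)
a = 42 (a = -9 + 51 = 42)
A*((51 + 74)*(-20 - 22) + a) = 71*((51 + 74)*(-20 - 22) + 42) = 71*(125*(-42) + 42) = 71*(-5250 + 42) = 71*(-5208) = -369768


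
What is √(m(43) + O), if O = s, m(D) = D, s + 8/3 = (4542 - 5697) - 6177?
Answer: 25*I*√105/3 ≈ 85.391*I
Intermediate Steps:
s = -22004/3 (s = -8/3 + ((4542 - 5697) - 6177) = -8/3 + (-1155 - 6177) = -8/3 - 7332 = -22004/3 ≈ -7334.7)
O = -22004/3 ≈ -7334.7
√(m(43) + O) = √(43 - 22004/3) = √(-21875/3) = 25*I*√105/3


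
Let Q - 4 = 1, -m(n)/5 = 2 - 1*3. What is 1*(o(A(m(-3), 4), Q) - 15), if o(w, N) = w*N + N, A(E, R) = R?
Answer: 10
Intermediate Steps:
m(n) = 5 (m(n) = -5*(2 - 1*3) = -5*(2 - 3) = -5*(-1) = 5)
Q = 5 (Q = 4 + 1 = 5)
o(w, N) = N + N*w (o(w, N) = N*w + N = N + N*w)
1*(o(A(m(-3), 4), Q) - 15) = 1*(5*(1 + 4) - 15) = 1*(5*5 - 15) = 1*(25 - 15) = 1*10 = 10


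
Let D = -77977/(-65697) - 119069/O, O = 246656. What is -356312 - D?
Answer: -5773890320091203/16204559232 ≈ -3.5631e+5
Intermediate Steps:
D = 11411018819/16204559232 (D = -77977/(-65697) - 119069/246656 = -77977*(-1/65697) - 119069*1/246656 = 77977/65697 - 119069/246656 = 11411018819/16204559232 ≈ 0.70419)
-356312 - D = -356312 - 1*11411018819/16204559232 = -356312 - 11411018819/16204559232 = -5773890320091203/16204559232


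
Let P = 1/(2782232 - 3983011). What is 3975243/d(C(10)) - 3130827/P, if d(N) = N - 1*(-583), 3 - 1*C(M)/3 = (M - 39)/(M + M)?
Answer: 44838737364361851/11927 ≈ 3.7594e+12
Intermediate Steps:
C(M) = 9 - 3*(-39 + M)/(2*M) (C(M) = 9 - 3*(M - 39)/(M + M) = 9 - 3*(-39 + M)/(2*M))
P = -1/1200779 (P = 1/(-1200779) = -1/1200779 ≈ -8.3279e-7)
d(N) = 583 + N (d(N) = N + 583 = 583 + N)
3975243/d(C(10)) - 3130827/P = 3975243/(583 + (3/2)*(39 + 5*10)/10) - 3130827/(-1/1200779) = 3975243/(583 + (3/2)*(1/10)*(39 + 50)) - 3130827*(-1200779) = 3975243/(583 + (3/2)*(1/10)*89) + 3759431314233 = 3975243/(583 + 267/20) + 3759431314233 = 3975243/(11927/20) + 3759431314233 = 3975243*(20/11927) + 3759431314233 = 79504860/11927 + 3759431314233 = 44838737364361851/11927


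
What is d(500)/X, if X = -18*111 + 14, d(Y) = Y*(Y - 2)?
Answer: -31125/248 ≈ -125.50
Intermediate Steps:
d(Y) = Y*(-2 + Y)
X = -1984 (X = -1998 + 14 = -1984)
d(500)/X = (500*(-2 + 500))/(-1984) = (500*498)*(-1/1984) = 249000*(-1/1984) = -31125/248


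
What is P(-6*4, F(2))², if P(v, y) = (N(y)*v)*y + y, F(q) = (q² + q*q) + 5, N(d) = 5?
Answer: 2393209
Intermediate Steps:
F(q) = 5 + 2*q² (F(q) = (q² + q²) + 5 = 2*q² + 5 = 5 + 2*q²)
P(v, y) = y + 5*v*y (P(v, y) = (5*v)*y + y = 5*v*y + y = y + 5*v*y)
P(-6*4, F(2))² = ((5 + 2*2²)*(1 + 5*(-6*4)))² = ((5 + 2*4)*(1 + 5*(-24)))² = ((5 + 8)*(1 - 120))² = (13*(-119))² = (-1547)² = 2393209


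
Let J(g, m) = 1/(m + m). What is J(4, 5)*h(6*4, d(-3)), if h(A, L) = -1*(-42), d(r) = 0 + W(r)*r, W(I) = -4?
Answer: 21/5 ≈ 4.2000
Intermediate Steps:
J(g, m) = 1/(2*m)
d(r) = -4*r (d(r) = 0 - 4*r = -4*r)
h(A, L) = 42
J(4, 5)*h(6*4, d(-3)) = ((1/2)/5)*42 = ((1/2)*(1/5))*42 = (1/10)*42 = 21/5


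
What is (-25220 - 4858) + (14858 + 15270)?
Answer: 50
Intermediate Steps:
(-25220 - 4858) + (14858 + 15270) = -30078 + 30128 = 50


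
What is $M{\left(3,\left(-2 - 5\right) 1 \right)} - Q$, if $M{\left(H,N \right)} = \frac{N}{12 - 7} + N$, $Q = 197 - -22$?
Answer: $- \frac{1137}{5} \approx -227.4$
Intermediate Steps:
$Q = 219$ ($Q = 197 + 22 = 219$)
$M{\left(H,N \right)} = \frac{6 N}{5}$ ($M{\left(H,N \right)} = \frac{N}{5} + N = \frac{6 N}{5}$)
$M{\left(3,\left(-2 - 5\right) 1 \right)} - Q = \frac{6 \left(-2 - 5\right) 1}{5} - 219 = \frac{6 \left(\left(-7\right) 1\right)}{5} - 219 = \frac{6}{5} \left(-7\right) - 219 = - \frac{42}{5} - 219 = - \frac{1137}{5}$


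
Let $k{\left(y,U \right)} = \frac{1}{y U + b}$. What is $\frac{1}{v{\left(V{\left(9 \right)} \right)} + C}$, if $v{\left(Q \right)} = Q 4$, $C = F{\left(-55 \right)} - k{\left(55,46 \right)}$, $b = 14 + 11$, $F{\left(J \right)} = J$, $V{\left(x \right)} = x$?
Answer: $- \frac{2555}{48546} \approx -0.05263$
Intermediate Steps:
$b = 25$
$k{\left(y,U \right)} = \frac{1}{25 + U y}$ ($k{\left(y,U \right)} = \frac{1}{y U + 25} = \frac{1}{U y + 25} = \frac{1}{25 + U y}$)
$C = - \frac{140526}{2555}$ ($C = -55 - \frac{1}{25 + 46 \cdot 55} = -55 - \frac{1}{25 + 2530} = -55 - \frac{1}{2555} = - \frac{140526}{2555} \approx -55.0$)
$v{\left(Q \right)} = 4 Q$
$\frac{1}{v{\left(V{\left(9 \right)} \right)} + C} = \frac{1}{4 \cdot 9 - \frac{140526}{2555}} = \frac{1}{36 - \frac{140526}{2555}} = \frac{1}{- \frac{48546}{2555}} = - \frac{2555}{48546}$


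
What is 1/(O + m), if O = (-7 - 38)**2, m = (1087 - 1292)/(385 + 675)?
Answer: 212/429259 ≈ 0.00049387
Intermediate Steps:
m = -41/212 (m = -205/1060 = -205*1/1060 = -41/212 ≈ -0.19340)
O = 2025 (O = (-45)**2 = 2025)
1/(O + m) = 1/(2025 - 41/212) = 1/(429259/212) = 212/429259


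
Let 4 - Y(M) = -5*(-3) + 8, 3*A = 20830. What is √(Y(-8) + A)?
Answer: √62319/3 ≈ 83.213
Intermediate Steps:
A = 20830/3 (A = (⅓)*20830 = 20830/3 ≈ 6943.3)
Y(M) = -19 (Y(M) = 4 - (-5*(-3) + 8) = 4 - (15 + 8) = 4 - 1*23 = 4 - 23 = -19)
√(Y(-8) + A) = √(-19 + 20830/3) = √(20773/3) = √62319/3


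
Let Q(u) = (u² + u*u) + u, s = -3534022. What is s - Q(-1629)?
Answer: -8839675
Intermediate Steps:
Q(u) = u + 2*u² (Q(u) = (u² + u²) + u = 2*u² + u = u + 2*u²)
s - Q(-1629) = -3534022 - (-1629)*(1 + 2*(-1629)) = -3534022 - (-1629)*(1 - 3258) = -3534022 - (-1629)*(-3257) = -3534022 - 1*5305653 = -3534022 - 5305653 = -8839675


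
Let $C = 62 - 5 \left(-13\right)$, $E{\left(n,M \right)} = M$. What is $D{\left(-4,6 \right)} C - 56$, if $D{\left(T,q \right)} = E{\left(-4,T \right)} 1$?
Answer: $-564$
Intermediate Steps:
$C = 127$ ($C = 62 - -65 = 62 + 65 = 127$)
$D{\left(T,q \right)} = T$ ($D{\left(T,q \right)} = T 1 = T$)
$D{\left(-4,6 \right)} C - 56 = \left(-4\right) 127 - 56 = -508 - 56 = -564$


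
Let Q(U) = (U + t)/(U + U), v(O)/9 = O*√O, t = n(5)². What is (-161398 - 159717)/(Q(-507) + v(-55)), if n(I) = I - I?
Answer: -642230/53905501 - 635807700*I*√55/53905501 ≈ -0.011914 - 87.473*I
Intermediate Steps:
n(I) = 0
t = 0 (t = 0² = 0)
v(O) = 9*O^(3/2) (v(O) = 9*(O*√O) = 9*O^(3/2))
Q(U) = ½ (Q(U) = (U + 0)/(U + U) = U/((2*U)) = U*(1/(2*U)) = ½)
(-161398 - 159717)/(Q(-507) + v(-55)) = (-161398 - 159717)/(½ + 9*(-55)^(3/2)) = -321115/(½ + 9*(-55*I*√55)) = -321115/(½ - 495*I*√55)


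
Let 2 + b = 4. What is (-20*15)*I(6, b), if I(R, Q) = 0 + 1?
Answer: -300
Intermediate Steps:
b = 2 (b = -2 + 4 = 2)
I(R, Q) = 1
(-20*15)*I(6, b) = -20*15*1 = -300*1 = -300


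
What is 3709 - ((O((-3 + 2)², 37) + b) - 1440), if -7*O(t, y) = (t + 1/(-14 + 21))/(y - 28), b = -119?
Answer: 2323196/441 ≈ 5268.0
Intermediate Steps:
O(t, y) = -(⅐ + t)/(7*(-28 + y)) (O(t, y) = -(t + 1/(-14 + 21))/(7*(y - 28)) = -(t + 1/7)/(7*(-28 + y)) = -(t + ⅐)/(7*(-28 + y)) = -(⅐ + t)/(7*(-28 + y)))
3709 - ((O((-3 + 2)², 37) + b) - 1440) = 3709 - (((-1 - 7*(-3 + 2)²)/(49*(-28 + 37)) - 119) - 1440) = 3709 - (((1/49)*(-1 - 7*(-1)²)/9 - 119) - 1440) = 3709 - (((1/49)*(⅑)*(-1 - 7*1) - 119) - 1440) = 3709 - (((1/49)*(⅑)*(-1 - 7) - 119) - 1440) = 3709 - (((1/49)*(⅑)*(-8) - 119) - 1440) = 3709 - ((-8/441 - 119) - 1440) = 3709 - (-52487/441 - 1440) = 3709 - 1*(-687527/441) = 3709 + 687527/441 = 2323196/441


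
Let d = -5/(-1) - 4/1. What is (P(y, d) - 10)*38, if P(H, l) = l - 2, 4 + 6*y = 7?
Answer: -418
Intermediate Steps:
y = ½ (y = -⅔ + (⅙)*7 = -⅔ + 7/6 = ½ ≈ 0.50000)
d = 1 (d = -5*(-1) - 4*1 = 5 - 4 = 1)
P(H, l) = -2 + l
(P(y, d) - 10)*38 = ((-2 + 1) - 10)*38 = (-1 - 10)*38 = -11*38 = -418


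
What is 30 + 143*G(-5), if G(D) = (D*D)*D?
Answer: -17845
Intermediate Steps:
G(D) = D**3 (G(D) = D**2*D = D**3)
30 + 143*G(-5) = 30 + 143*(-5)**3 = 30 + 143*(-125) = 30 - 17875 = -17845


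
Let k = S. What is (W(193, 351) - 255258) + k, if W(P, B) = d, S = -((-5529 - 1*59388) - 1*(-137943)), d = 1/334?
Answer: -109646855/334 ≈ -3.2828e+5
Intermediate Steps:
d = 1/334 ≈ 0.0029940
S = -73026 (S = -((-5529 - 59388) + 137943) = -(-64917 + 137943) = -1*73026 = -73026)
k = -73026
W(P, B) = 1/334
(W(193, 351) - 255258) + k = (1/334 - 255258) - 73026 = -85256171/334 - 73026 = -109646855/334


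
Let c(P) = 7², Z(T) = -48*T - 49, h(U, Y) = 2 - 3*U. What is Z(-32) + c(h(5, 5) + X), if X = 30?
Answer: 1536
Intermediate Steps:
Z(T) = -49 - 48*T
c(P) = 49
Z(-32) + c(h(5, 5) + X) = (-49 - 48*(-32)) + 49 = (-49 + 1536) + 49 = 1487 + 49 = 1536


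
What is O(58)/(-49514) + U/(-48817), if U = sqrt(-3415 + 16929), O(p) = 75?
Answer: -75/49514 - sqrt(13514)/48817 ≈ -0.0038961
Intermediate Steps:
U = sqrt(13514) ≈ 116.25
O(58)/(-49514) + U/(-48817) = 75/(-49514) + sqrt(13514)/(-48817) = 75*(-1/49514) + sqrt(13514)*(-1/48817) = -75/49514 - sqrt(13514)/48817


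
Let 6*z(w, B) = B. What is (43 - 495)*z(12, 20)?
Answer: -4520/3 ≈ -1506.7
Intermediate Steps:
z(w, B) = B/6
(43 - 495)*z(12, 20) = (43 - 495)*((1/6)*20) = -452*10/3 = -4520/3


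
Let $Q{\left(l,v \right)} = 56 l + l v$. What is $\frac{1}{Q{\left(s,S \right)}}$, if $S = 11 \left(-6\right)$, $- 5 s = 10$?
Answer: $\frac{1}{20} \approx 0.05$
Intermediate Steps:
$s = -2$ ($s = \left(- \frac{1}{5}\right) 10 = -2$)
$S = -66$
$\frac{1}{Q{\left(s,S \right)}} = \frac{1}{\left(-2\right) \left(56 - 66\right)} = \frac{1}{\left(-2\right) \left(-10\right)} = \frac{1}{20}$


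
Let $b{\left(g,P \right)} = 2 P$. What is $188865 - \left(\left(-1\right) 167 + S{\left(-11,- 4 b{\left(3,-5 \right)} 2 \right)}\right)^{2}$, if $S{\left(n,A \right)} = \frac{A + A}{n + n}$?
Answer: $\frac{19177776}{121} \approx 1.5849 \cdot 10^{5}$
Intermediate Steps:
$S{\left(n,A \right)} = \frac{A}{n}$ ($S{\left(n,A \right)} = \frac{2 A}{2 n} = 2 A \frac{1}{2 n} = \frac{A}{n}$)
$188865 - \left(\left(-1\right) 167 + S{\left(-11,- 4 b{\left(3,-5 \right)} 2 \right)}\right)^{2} = 188865 - \left(\left(-1\right) 167 + \frac{- 4 \cdot 2 \left(-5\right) 2}{-11}\right)^{2} = 188865 - \left(-167 + \left(-4\right) \left(-10\right) 2 \left(- \frac{1}{11}\right)\right)^{2} = 188865 - \left(-167 + 40 \cdot 2 \left(- \frac{1}{11}\right)\right)^{2} = 188865 - \left(-167 + 80 \left(- \frac{1}{11}\right)\right)^{2} = 188865 - \left(-167 - \frac{80}{11}\right)^{2} = 188865 - \left(- \frac{1917}{11}\right)^{2} = 188865 - \frac{3674889}{121} = \frac{19177776}{121}$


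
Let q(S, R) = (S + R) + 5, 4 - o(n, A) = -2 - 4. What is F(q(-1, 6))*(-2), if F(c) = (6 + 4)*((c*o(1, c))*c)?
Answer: -20000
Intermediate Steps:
o(n, A) = 10 (o(n, A) = 4 - (-2 - 4) = 4 - 1*(-6) = 4 + 6 = 10)
q(S, R) = 5 + R + S (q(S, R) = (R + S) + 5 = 5 + R + S)
F(c) = 100*c² (F(c) = (6 + 4)*((c*10)*c) = 10*((10*c)*c) = 10*(10*c²) = 100*c²)
F(q(-1, 6))*(-2) = (100*(5 + 6 - 1)²)*(-2) = (100*10²)*(-2) = (100*100)*(-2) = 10000*(-2) = -20000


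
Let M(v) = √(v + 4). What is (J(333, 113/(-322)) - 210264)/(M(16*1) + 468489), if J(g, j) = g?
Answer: -98350364259/219481943101 + 419862*√5/219481943101 ≈ -0.44810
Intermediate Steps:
M(v) = √(4 + v)
(J(333, 113/(-322)) - 210264)/(M(16*1) + 468489) = (333 - 210264)/(√(4 + 16*1) + 468489) = -209931/(√(4 + 16) + 468489) = -209931/(√20 + 468489) = -209931/(2*√5 + 468489) = -209931/(468489 + 2*√5)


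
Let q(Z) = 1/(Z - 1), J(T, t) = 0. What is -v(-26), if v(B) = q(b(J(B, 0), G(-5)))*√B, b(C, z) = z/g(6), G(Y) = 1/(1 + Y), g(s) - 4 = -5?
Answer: 4*I*√26/3 ≈ 6.7987*I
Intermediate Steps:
g(s) = -1 (g(s) = 4 - 5 = -1)
b(C, z) = -z (b(C, z) = z/(-1) = z*(-1) = -z)
q(Z) = 1/(-1 + Z)
v(B) = -4*√B/3 (v(B) = √B/(-1 - 1/(1 - 5)) = √B/(-1 - 1/(-4)) = √B/(-1 - 1*(-¼)) = √B/(-1 + ¼) = √B/(-¾) = -4*√B/3)
-v(-26) = -(-4)*√(-26)/3 = -(-4)*I*√26/3 = 4*I*√26/3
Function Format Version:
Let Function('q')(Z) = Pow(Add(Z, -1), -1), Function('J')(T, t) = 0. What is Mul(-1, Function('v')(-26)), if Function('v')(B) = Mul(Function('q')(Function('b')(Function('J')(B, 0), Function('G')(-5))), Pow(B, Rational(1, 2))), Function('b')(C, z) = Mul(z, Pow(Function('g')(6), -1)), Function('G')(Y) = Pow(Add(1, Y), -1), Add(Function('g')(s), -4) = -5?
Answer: Mul(Rational(4, 3), I, Pow(26, Rational(1, 2))) ≈ Mul(6.7987, I)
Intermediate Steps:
Function('g')(s) = -1 (Function('g')(s) = Add(4, -5) = -1)
Function('b')(C, z) = Mul(-1, z) (Function('b')(C, z) = Mul(z, Pow(-1, -1)) = Mul(z, -1) = Mul(-1, z))
Function('q')(Z) = Pow(Add(-1, Z), -1)
Function('v')(B) = Mul(Rational(-4, 3), Pow(B, Rational(1, 2))) (Function('v')(B) = Mul(Pow(Add(-1, Mul(-1, Pow(Add(1, -5), -1))), -1), Pow(B, Rational(1, 2))) = Mul(Pow(Add(-1, Mul(-1, Pow(-4, -1))), -1), Pow(B, Rational(1, 2))) = Mul(Pow(Add(-1, Mul(-1, Rational(-1, 4))), -1), Pow(B, Rational(1, 2))) = Mul(Pow(Add(-1, Rational(1, 4)), -1), Pow(B, Rational(1, 2))) = Mul(Pow(Rational(-3, 4), -1), Pow(B, Rational(1, 2))) = Mul(Rational(-4, 3), Pow(B, Rational(1, 2))))
Mul(-1, Function('v')(-26)) = Mul(-1, Mul(Rational(-4, 3), Pow(-26, Rational(1, 2)))) = Mul(-1, Mul(Rational(-4, 3), Mul(I, Pow(26, Rational(1, 2))))) = Mul(-1, Mul(Rational(-4, 3), I, Pow(26, Rational(1, 2)))) = Mul(Rational(4, 3), I, Pow(26, Rational(1, 2)))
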